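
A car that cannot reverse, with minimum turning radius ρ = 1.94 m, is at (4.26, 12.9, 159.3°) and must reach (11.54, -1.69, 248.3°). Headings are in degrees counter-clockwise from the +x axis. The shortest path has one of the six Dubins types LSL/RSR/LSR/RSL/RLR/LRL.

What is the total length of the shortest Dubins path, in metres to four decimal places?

Let ψ = atan2(Δy, Δx) = atan2(-14.59, 7.28) = -63.4821° be the start→goal bearing.
Normalize: d = |goal − start| / ρ = 16.305413/1.94 = 8.404852, α = (θ_start − ψ) mod 360° = 222.7821° = 3.888281 rad, β = (θ_goal − ψ) mod 360° = 311.7821° = 5.441624 rad.
Common terms: sin α = -0.679212, cos α = -0.733942, sin β = -0.745684, cos β = 0.666299, cos(α−β) = 0.017452, d² = 70.641540. Work in radians in the unit-radius frame; every candidate has L = ρ·(t + p + q).
LSL: p² = 2 + d² − 2cos(α−β) + 2d(sin α − sin β) = 73.724015; p = √p² = 8.586269; φ = atan2(cos β − cos α, d + sin α − sin β) = 0.163811 rad; t = (φ − α) mod 2π = 2.558715 rad, q = (β − φ) mod 2π = 5.277813 rad → L = 1.94·(2.558715 + 8.586269 + 5.277813) = 1.94·16.422797 = 31.860227 m
RSR: p² = 2 + d² − 2cos(α−β) + 2d(sin β − sin α) = 71.489255; p = √p² = 8.455132; φ = atan2(cos α − cos β, d − sin α + sin β) = -0.166375 rad; t = (α − φ) mod 2π = 4.054656 rad, q = (φ − β) mod 2π = 0.675186 rad → L = 1.94·(4.054656 + 8.455132 + 0.675186) = 1.94·13.184974 = 25.578850 m
LSR: p² = d² − 2 + 2cos(α−β) + 2d(sin α + sin β) = 44.724360; p = √p² = 6.687627; φ = atan2(−cos α − cos β, d + sin α + sin β) − atan2(−2, p) = 0.300285 rad; t = (φ − α) mod 2π = 2.695189 rad, q = (φ − β) mod 2π = 1.141846 rad → L = 1.94·(2.695189 + 6.687627 + 1.141846) = 1.94·10.524662 = 20.417845 m
RSL: p² = d² − 2 + 2cos(α−β) − 2d(sin α + sin β) = 92.628529; p = √p² = 9.624372; φ = atan2(cos α + cos β, d − sin α − sin β) − atan2(2, p) = -0.211771 rad; t = (α − φ) mod 2π = 4.100052 rad, q = (β − φ) mod 2π = 5.653395 rad → L = 1.94·(4.100052 + 9.624372 + 5.653395) = 1.94·19.377819 = 37.592969 m
RLR: c = (6 − d² + 2cos(α−β) + 2d(sin α − sin β))/8 = -7.936157, |c| > 1 → infeasible
LRL: c = (6 − d² + 2cos(α−β) − 2d(sin α − sin β))/8 = -8.215502, |c| > 1 → infeasible
Shortest: LSR with L = 20.417845 m ≈ 20.4178 m

20.4178 m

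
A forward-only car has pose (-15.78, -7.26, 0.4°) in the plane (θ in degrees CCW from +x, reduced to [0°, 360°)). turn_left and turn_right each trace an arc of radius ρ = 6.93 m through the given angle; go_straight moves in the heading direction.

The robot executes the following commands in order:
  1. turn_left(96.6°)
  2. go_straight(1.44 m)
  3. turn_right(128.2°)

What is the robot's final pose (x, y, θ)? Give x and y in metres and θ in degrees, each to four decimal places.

set_pose: (x, y, θ) = (-15.7800, -7.2600, 0.4000°), ρ = 6.93
turn_left(96.6°): centre at ρ to the left, rotate +96.6° → (-8.9500, 0.5144, 97.0000°)
go_straight(1.44): x += 1.44·cos θ, y += 1.44·sin θ → (-9.1255, 1.9437, 97.0000°)
turn_right(128.2°): centre at ρ to the right, rotate −128.2° → (1.3427, 8.7159, -31.2000° ≡ 328.8000°)

(1.3427, 8.7159, 328.8000°)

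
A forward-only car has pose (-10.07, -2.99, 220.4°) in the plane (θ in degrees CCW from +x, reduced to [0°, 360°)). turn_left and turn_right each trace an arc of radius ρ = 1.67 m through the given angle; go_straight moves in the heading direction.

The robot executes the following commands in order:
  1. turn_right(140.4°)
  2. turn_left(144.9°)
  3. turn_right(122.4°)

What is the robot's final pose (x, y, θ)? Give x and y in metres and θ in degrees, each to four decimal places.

set_pose: (x, y, θ) = (-10.0700, -2.9900, 220.4000°), ρ = 1.67
turn_right(140.4°): centre at ρ to the right, rotate −140.4° → (-12.7970, -1.4282, 80.0000°)
turn_left(144.9°): centre at ρ to the left, rotate +144.9° → (-15.6204, 0.0447, 224.9000°)
turn_right(122.4°): centre at ρ to the right, rotate −122.4° → (-18.4296, 0.8662, 102.5000°)

(-18.4296, 0.8662, 102.5000°)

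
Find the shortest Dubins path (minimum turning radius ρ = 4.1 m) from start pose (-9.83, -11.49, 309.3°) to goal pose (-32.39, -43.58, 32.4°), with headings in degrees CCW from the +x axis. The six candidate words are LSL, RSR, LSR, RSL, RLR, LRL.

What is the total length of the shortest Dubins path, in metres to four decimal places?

52.0626 m

Let ψ = atan2(Δy, Δx) = atan2(-32.09, -22.56) = -125.1081° be the start→goal bearing.
Normalize: d = |goal − start| / ρ = 39.226543/4.1 = 9.567450, α = (θ_start − ψ) mod 360° = 74.4081° = 1.298666 rad, β = (θ_goal − ψ) mod 360° = 157.5081° = 2.749035 rad.
Common terms: sin α = 0.963201, cos α = 0.268784, sin β = 0.382553, cos β = -0.923934, cos(α−β) = 0.120137, d² = 91.536092. Work in radians in the unit-radius frame; every candidate has L = ρ·(t + p + q).
LSL: p² = 2 + d² − 2cos(α−β) + 2d(sin α − sin β) = 104.406450; p = √p² = 10.217947; φ = atan2(cos β − cos α, d + sin α − sin β) = -0.116994 rad; t = (φ − α) mod 2π = 4.867525 rad, q = (β − φ) mod 2π = 2.866029 rad → L = 4.1·(4.867525 + 10.217947 + 2.866029) = 4.1·17.951501 = 73.601156 m
RSR: p² = 2 + d² − 2cos(α−β) + 2d(sin β − sin α) = 82.185185; p = √p² = 9.065605; φ = atan2(cos α − cos β, d − sin α + sin β) = 0.131948 rad; t = (α − φ) mod 2π = 1.166719 rad, q = (φ − β) mod 2π = 3.666098 rad → L = 4.1·(1.166719 + 9.065605 + 3.666098) = 4.1·13.898421 = 56.983527 m
LSR: p² = d² − 2 + 2cos(α−β) + 2d(sin α + sin β) = 115.527223; p = √p² = 10.748359; φ = atan2(−cos α − cos β, d + sin α + sin β) − atan2(−2, p) = 0.243932 rad; t = (φ − α) mod 2π = 5.228451 rad, q = (φ − β) mod 2π = 3.778082 rad → L = 4.1·(5.228451 + 10.748359 + 3.778082) = 4.1·19.754892 = 80.995058 m
RSL: p² = d² − 2 + 2cos(α−β) − 2d(sin α + sin β) = 64.025508; p = √p² = 8.001594; φ = atan2(cos α + cos β, d − sin α − sin β) − atan2(2, p) = -0.324449 rad; t = (α − φ) mod 2π = 1.623115 rad, q = (β − φ) mod 2π = 3.073484 rad → L = 4.1·(1.623115 + 8.001594 + 3.073484) = 4.1·12.698194 = 52.062593 m
RLR: c = (6 − d² + 2cos(α−β) + 2d(sin α − sin β))/8 = -9.273148, |c| > 1 → infeasible
LRL: c = (6 − d² + 2cos(α−β) − 2d(sin α − sin β))/8 = -12.050806, |c| > 1 → infeasible
Shortest: RSL with L = 52.062593 m ≈ 52.0626 m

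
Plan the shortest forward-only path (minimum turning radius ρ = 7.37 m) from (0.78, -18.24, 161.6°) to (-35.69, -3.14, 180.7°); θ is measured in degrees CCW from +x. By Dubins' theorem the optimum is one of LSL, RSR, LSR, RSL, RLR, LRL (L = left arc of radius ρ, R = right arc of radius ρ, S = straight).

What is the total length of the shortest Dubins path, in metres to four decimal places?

Let ψ = atan2(Δy, Δx) = atan2(15.10, -36.47) = 157.5085° be the start→goal bearing.
Normalize: d = |goal − start| / ρ = 39.472407/7.37 = 5.355822, α = (θ_start − ψ) mod 360° = 4.0915° = 0.071409 rad, β = (θ_goal − ψ) mod 360° = 23.1915° = 0.404767 rad.
Common terms: sin α = 0.071349, cos α = 0.997451, sin β = 0.393805, cos β = 0.919194, cos(α−β) = 0.944949, d² = 28.684827. Work in radians in the unit-radius frame; every candidate has L = ρ·(t + p + q).
LSL: p² = 2 + d² − 2cos(α−β) + 2d(sin α − sin β) = 25.340894; p = √p² = 5.033974; φ = atan2(cos β − cos α, d + sin α − sin β) = -0.015546 rad; t = (φ − α) mod 2π = 6.196229 rad, q = (β − φ) mod 2π = 0.420314 rad → L = 7.37·(6.196229 + 5.033974 + 0.420314) = 7.37·11.650517 = 85.864312 m
RSR: p² = 2 + d² − 2cos(α−β) + 2d(sin β − sin α) = 32.248965; p = √p² = 5.678817; φ = atan2(cos α − cos β, d − sin α + sin β) = 0.013781 rad; t = (α − φ) mod 2π = 0.057628 rad, q = (φ − β) mod 2π = 5.892199 rad → L = 7.37·(0.057628 + 5.678817 + 5.892199) = 7.37·11.628645 = 85.703111 m
LSR: p² = d² − 2 + 2cos(α−β) + 2d(sin α + sin β) = 33.557285; p = √p² = 5.792865; φ = atan2(−cos α − cos β, d + sin α + sin β) − atan2(−2, p) = 0.014354 rad; t = (φ − α) mod 2π = 6.226130 rad, q = (φ − β) mod 2π = 5.892772 rad → L = 7.37·(6.226130 + 5.792865 + 5.892772) = 7.37·17.911767 = 132.009723 m
RSL: p² = d² − 2 + 2cos(α−β) − 2d(sin α + sin β) = 23.592165; p = √p² = 4.857177; φ = atan2(cos α + cos β, d − sin α − sin β) − atan2(2, p) = -0.017102 rad; t = (α − φ) mod 2π = 0.088511 rad, q = (β − φ) mod 2π = 0.421869 rad → L = 7.37·(0.088511 + 4.857177 + 0.421869) = 7.37·5.367557 = 39.558894 m
RLR: c = (6 − d² + 2cos(α−β) + 2d(sin α − sin β))/8 = -3.031121, |c| > 1 → infeasible
LRL: c = (6 − d² + 2cos(α−β) − 2d(sin α − sin β))/8 = -2.167612, |c| > 1 → infeasible
Shortest: RSL with L = 39.558894 m ≈ 39.5589 m

39.5589 m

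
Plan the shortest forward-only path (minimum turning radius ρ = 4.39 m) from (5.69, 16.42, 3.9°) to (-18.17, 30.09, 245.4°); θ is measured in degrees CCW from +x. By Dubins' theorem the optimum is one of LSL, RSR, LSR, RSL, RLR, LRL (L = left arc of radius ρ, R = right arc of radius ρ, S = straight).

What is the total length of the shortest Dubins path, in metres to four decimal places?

39.4482 m

Let ψ = atan2(Δy, Δx) = atan2(13.67, -23.86) = 150.1905° be the start→goal bearing.
Normalize: d = |goal − start| / ρ = 27.498518/4.39 = 6.263899, α = (θ_start − ψ) mod 360° = 213.7095° = 3.729934 rad, β = (θ_goal − ψ) mod 360° = 95.2095° = 1.661719 rad.
Common terms: sin α = -0.554982, cos α = -0.831862, sin β = 0.995869, cos β = -0.090798, cos(α−β) = -0.477159, d² = 39.236435. Work in radians in the unit-radius frame; every candidate has L = ρ·(t + p + q).
LSL: p² = 2 + d² − 2cos(α−β) + 2d(sin α − sin β) = 22.761996; p = √p² = 4.770953; φ = atan2(cos β − cos α, d + sin α − sin β) = 0.155960 rad; t = (φ − α) mod 2π = 2.709211 rad, q = (β − φ) mod 2π = 1.505759 rad → L = 4.39·(2.709211 + 4.770953 + 1.505759) = 4.39·8.985923 = 39.448204 m
RSR: p² = 2 + d² − 2cos(α−β) + 2d(sin β − sin α) = 61.619509; p = √p² = 7.849810; φ = atan2(cos α − cos β, d − sin α + sin β) = -0.094546 rad; t = (α − φ) mod 2π = 3.824480 rad, q = (φ − β) mod 2π = 4.526920 rad → L = 4.39·(3.824480 + 7.849810 + 4.526920) = 4.39·16.201210 = 71.123312 m
LSR: p² = d² − 2 + 2cos(α−β) + 2d(sin α + sin β) = 41.805463; p = √p² = 6.465714; φ = atan2(−cos α − cos β, d + sin α + sin β) − atan2(−2, p) = 0.436742 rad; t = (φ − α) mod 2π = 2.989993 rad, q = (φ − β) mod 2π = 5.058208 rad → L = 4.39·(2.989993 + 6.465714 + 5.058208) = 4.39·14.513915 = 63.716089 m
RSL: p² = d² − 2 + 2cos(α−β) − 2d(sin α + sin β) = 30.758772; p = √p² = 5.546059; φ = atan2(cos α + cos β, d − sin α − sin β) − atan2(2, p) = -0.503245 rad; t = (α − φ) mod 2π = 4.233180 rad, q = (β − φ) mod 2π = 2.164964 rad → L = 4.39·(4.233180 + 5.546059 + 2.164964) = 4.39·11.944203 = 52.435052 m
RLR: c = (6 − d² + 2cos(α−β) + 2d(sin α − sin β))/8 = -6.702439, |c| > 1 → infeasible
LRL: c = (6 − d² + 2cos(α−β) − 2d(sin α − sin β))/8 = -1.845249, |c| > 1 → infeasible
Shortest: LSL with L = 39.448204 m ≈ 39.4482 m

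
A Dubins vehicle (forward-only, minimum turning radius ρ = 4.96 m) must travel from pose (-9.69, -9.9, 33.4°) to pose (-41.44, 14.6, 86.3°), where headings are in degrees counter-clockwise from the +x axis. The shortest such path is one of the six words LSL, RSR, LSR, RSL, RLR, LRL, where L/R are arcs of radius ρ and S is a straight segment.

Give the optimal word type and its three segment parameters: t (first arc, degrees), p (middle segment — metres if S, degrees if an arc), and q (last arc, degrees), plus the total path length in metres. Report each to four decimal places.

Let ψ = atan2(Δy, Δx) = atan2(24.50, -31.75) = 142.3443° be the start→goal bearing.
Normalize: d = |goal − start| / ρ = 40.103772/4.96 = 8.085438, α = (θ_start − ψ) mod 360° = 251.0557° = 4.381749 rad, β = (θ_goal − ψ) mod 360° = 303.9557° = 5.305028 rad.
Common terms: sin α = -0.945835, cos α = -0.324649, sin β = -0.829470, cos β = 0.558552, cos(α−β) = 0.603208, d² = 65.374305. Work in radians in the unit-radius frame; every candidate has L = ρ·(t + p + q).
LSL: p² = 2 + d² − 2cos(α−β) + 2d(sin α − sin β) = 64.286166; p = √p² = 8.017865; φ = atan2(cos β − cos α, d + sin α − sin β) = 0.110378 rad; t = (φ − α) mod 2π = 2.011815 rad, q = (β − φ) mod 2π = 5.194650 rad → L = 4.96·(2.011815 + 8.017865 + 5.194650) = 4.96·15.224330 = 75.512676 m
RSR: p² = 2 + d² − 2cos(α−β) + 2d(sin β − sin α) = 68.049612; p = √p² = 8.249219; φ = atan2(cos α − cos β, d − sin α + sin β) = -0.107270 rad; t = (α − φ) mod 2π = 4.489019 rad, q = (φ − β) mod 2π = 0.870887 rad → L = 4.96·(4.489019 + 8.249219 + 0.870887) = 4.96·13.609125 = 67.501260 m
LSR: p² = d² − 2 + 2cos(α−β) + 2d(sin α + sin β) = 35.872496; p = √p² = 5.989365; φ = atan2(−cos α − cos β, d + sin α + sin β) − atan2(−2, p) = 0.285232 rad; t = (φ − α) mod 2π = 2.186669 rad, q = (φ − β) mod 2π = 1.263390 rad → L = 4.96·(2.186669 + 5.989365 + 1.263390) = 4.96·9.439424 = 46.819543 m
RSL: p² = d² − 2 + 2cos(α−β) − 2d(sin α + sin β) = 93.288946; p = √p² = 9.658620; φ = atan2(cos α + cos β, d − sin α − sin β) − atan2(2, p) = -0.180467 rad; t = (α − φ) mod 2π = 4.562216 rad, q = (β − φ) mod 2π = 5.485495 rad → L = 4.96·(4.562216 + 9.658620 + 5.485495) = 4.96·19.706331 = 97.743401 m
RLR: c = (6 − d² + 2cos(α−β) + 2d(sin α − sin β))/8 = -7.506202, |c| > 1 → infeasible
LRL: c = (6 − d² + 2cos(α−β) − 2d(sin α − sin β))/8 = -7.035771, |c| > 1 → infeasible
Shortest: LSR with L = 46.819543 m ≈ 46.8195 m
Convert LSR to answer units (arcs ×180/π): t = 2.186669·180/π = 125.2869°, p = ρ·p = 4.96·5.989365 = 29.7073 m, q = 1.263390·180/π = 72.3869°, L = 46.8195 m.

LSR: t = 125.2869°, p = 29.7073 m, q = 72.3869°, L = 46.8195 m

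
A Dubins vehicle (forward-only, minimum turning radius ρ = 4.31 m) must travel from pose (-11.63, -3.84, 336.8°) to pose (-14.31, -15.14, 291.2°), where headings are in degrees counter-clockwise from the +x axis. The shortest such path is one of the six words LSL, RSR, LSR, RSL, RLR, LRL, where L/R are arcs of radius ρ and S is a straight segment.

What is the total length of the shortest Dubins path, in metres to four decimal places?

34.8842 m

Let ψ = atan2(Δy, Δx) = atan2(-11.30, -2.68) = -103.3422° be the start→goal bearing.
Normalize: d = |goal − start| / ρ = 11.613458/4.31 = 2.694538, α = (θ_start − ψ) mod 360° = 80.1422° = 1.398746 rad, β = (θ_goal − ψ) mod 360° = 34.5422° = 0.602875 rad.
Common terms: sin α = 0.985236, cos α = 0.171203, sin β = 0.567013, cos β = 0.823709, cos(α−β) = 0.699663, d² = 7.260534. Work in radians in the unit-radius frame; every candidate has L = ρ·(t + p + q).
LSL: p² = 2 + d² − 2cos(α−β) + 2d(sin α − sin β) = 10.115039; p = √p² = 3.180415; φ = atan2(cos β − cos α, d + sin α − sin β) = 0.206631 rad; t = (φ − α) mod 2π = 5.091071 rad, q = (β − φ) mod 2π = 0.396245 rad → L = 4.31·(5.091071 + 3.180415 + 0.396245) = 4.31·8.667730 = 37.357917 m
RSR: p² = 2 + d² − 2cos(α−β) + 2d(sin β − sin α) = 5.607375; p = √p² = 2.367990; φ = atan2(cos α − cos β, d − sin α + sin β) = -0.279164 rad; t = (α − φ) mod 2π = 1.677910 rad, q = (φ − β) mod 2π = 5.401145 rad → L = 4.31·(1.677910 + 2.367990 + 5.401145) = 4.31·9.447045 = 40.716764 m
LSR: p² = d² − 2 + 2cos(α−β) + 2d(sin α + sin β) = 15.025048; p = √p² = 3.876216; φ = atan2(−cos α − cos β, d + sin α + sin β) − atan2(−2, p) = 0.246216 rad; t = (φ − α) mod 2π = 5.130655 rad, q = (φ − β) mod 2π = 5.926526 rad → L = 4.31·(5.130655 + 3.876216 + 5.926526) = 4.31·14.933397 = 64.362940 m
RSL: p² = d² − 2 + 2cos(α−β) − 2d(sin α + sin β) = -1.705327 < 0 → infeasible
RLR: c = (6 − d² + 2cos(α−β) + 2d(sin α − sin β))/8 = 0.299078; p = 2π − arccos c = 5.016115 rad; φ = atan2(cos α − cos β, d − sin α + sin β) = -0.279164 rad; t = (α − φ + p/2) mod 2π = 4.185968 rad, q = (α − β − t + p) mod 2π = 1.626018 rad → L = 4.31·(4.185968 + 5.016115 + 1.626018) = 4.31·10.828101 = 46.669115 m
LRL: c = (6 − d² + 2cos(α−β) − 2d(sin α − sin β))/8 = -0.264380; p = 2π − arccos c = 4.444828 rad; φ = atan2(cos β − cos α, d + sin α − sin β) = 0.206631 rad; t = (φ − α + p/2) mod 2π = 1.030299 rad, q = (β − α − t + p) mod 2π = 2.618659 rad → L = 4.31·(1.030299 + 4.444828 + 2.618659) = 4.31·8.093786 = 34.884218 m
Shortest: LRL with L = 34.884218 m ≈ 34.8842 m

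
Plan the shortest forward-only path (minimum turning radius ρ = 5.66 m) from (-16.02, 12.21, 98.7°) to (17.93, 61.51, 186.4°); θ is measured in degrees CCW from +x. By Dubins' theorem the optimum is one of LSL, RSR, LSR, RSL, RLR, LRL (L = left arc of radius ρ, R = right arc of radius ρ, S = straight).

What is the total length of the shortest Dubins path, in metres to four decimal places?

Let ψ = atan2(Δy, Δx) = atan2(49.30, 33.95) = 55.4471° be the start→goal bearing.
Normalize: d = |goal − start| / ρ = 59.858938/5.66 = 10.575784, α = (θ_start − ψ) mod 360° = 43.2529° = 0.754905 rad, β = (θ_goal − ψ) mod 360° = 130.9529° = 2.285559 rad.
Common terms: sin α = 0.685220, cos α = 0.728336, sin β = 0.755249, cos β = -0.655438, cos(α−β) = 0.040132, d² = 111.847211. Work in radians in the unit-radius frame; every candidate has L = ρ·(t + p + q).
LSL: p² = 2 + d² − 2cos(α−β) + 2d(sin α − sin β) = 112.285724; p = √p² = 10.596496; φ = atan2(cos β − cos α, d + sin α − sin β) = -0.130962 rad; t = (φ − α) mod 2π = 5.397318 rad, q = (β − φ) mod 2π = 2.416521 rad → L = 5.66·(5.397318 + 10.596496 + 2.416521) = 5.66·18.410335 = 104.202495 m
RSR: p² = 2 + d² − 2cos(α−β) + 2d(sin β − sin α) = 115.248170; p = √p² = 10.735370; φ = atan2(cos α − cos β, d − sin α + sin β) = 0.129258 rad; t = (α − φ) mod 2π = 0.625647 rad, q = (φ − β) mod 2π = 4.126884 rad → L = 5.66·(0.625647 + 10.735370 + 4.126884) = 5.66·15.487902 = 87.661523 m
LSR: p² = d² − 2 + 2cos(α−β) + 2d(sin α + sin β) = 140.395642; p = √p² = 11.848867; φ = atan2(−cos α − cos β, d + sin α + sin β) − atan2(−2, p) = 0.161150 rad; t = (φ − α) mod 2π = 5.689430 rad, q = (φ − β) mod 2π = 4.158776 rad → L = 5.66·(5.689430 + 11.848867 + 4.158776) = 5.66·21.697072 = 122.805430 m
RSL: p² = d² − 2 + 2cos(α−β) − 2d(sin α + sin β) = 79.459307; p = √p² = 8.913995; φ = atan2(cos α + cos β, d − sin α − sin β) − atan2(2, p) = -0.212732 rad; t = (α − φ) mod 2π = 0.967637 rad, q = (β − φ) mod 2π = 2.498291 rad → L = 5.66·(0.967637 + 8.913995 + 2.498291) = 5.66·12.379923 = 70.070362 m
RLR: c = (6 − d² + 2cos(α−β) + 2d(sin α − sin β))/8 = -13.406021, |c| > 1 → infeasible
LRL: c = (6 − d² + 2cos(α−β) − 2d(sin α − sin β))/8 = -13.035715, |c| > 1 → infeasible
Shortest: RSL with L = 70.070362 m ≈ 70.0704 m

70.0704 m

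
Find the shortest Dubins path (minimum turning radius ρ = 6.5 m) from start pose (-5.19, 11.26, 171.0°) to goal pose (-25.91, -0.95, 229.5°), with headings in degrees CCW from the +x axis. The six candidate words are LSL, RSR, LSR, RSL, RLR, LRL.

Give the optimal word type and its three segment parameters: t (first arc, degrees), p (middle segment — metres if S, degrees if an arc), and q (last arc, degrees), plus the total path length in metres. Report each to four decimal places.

LSL: t = 43.1474°, p = 17.8354 m, q = 15.3526°, L = 24.4720 m

Let ψ = atan2(Δy, Δx) = atan2(-12.21, -20.72) = -149.4898° be the start→goal bearing.
Normalize: d = |goal − start| / ρ = 24.050000/6.5 = 3.700000, α = (θ_start − ψ) mod 360° = 320.4898° = 5.593602 rad, β = (θ_goal − ψ) mod 360° = 18.9898° = 0.331434 rad.
Common terms: sin α = -0.636216, cos α = 0.771511, sin β = 0.325399, cos β = 0.945577, cos(α−β) = 0.522499, d² = 13.690000. Work in radians in the unit-radius frame; every candidate has L = ρ·(t + p + q).
LSL: p² = 2 + d² − 2cos(α−β) + 2d(sin α − sin β) = 7.529050; p = √p² = 2.743911; φ = atan2(cos β − cos α, d + sin α − sin β) = 0.063480 rad; t = (φ − α) mod 2π = 0.753063 rad, q = (β − φ) mod 2π = 0.267954 rad → L = 6.5·(0.753063 + 2.743911 + 0.267954) = 6.5·3.764929 = 24.472039 m
RSR: p² = 2 + d² − 2cos(α−β) + 2d(sin β − sin α) = 21.760956; p = √p² = 4.664864; φ = atan2(cos α − cos β, d − sin α + sin β) = -0.037323 rad; t = (α − φ) mod 2π = 5.630924 rad, q = (φ − β) mod 2π = 5.914429 rad → L = 6.5·(5.630924 + 4.664864 + 5.914429) = 6.5·16.210217 = 105.366410 m
LSR: p² = d² − 2 + 2cos(α−β) + 2d(sin α + sin β) = 10.434952; p = √p² = 3.230318; φ = atan2(−cos α − cos β, d + sin α + sin β) − atan2(−2, p) = 0.085426 rad; t = (φ − α) mod 2π = 0.775010 rad, q = (φ − β) mod 2π = 6.037178 rad → L = 6.5·(0.775010 + 3.230318 + 6.037178) = 6.5·10.042506 = 65.276287 m
RSL: p² = d² − 2 + 2cos(α−β) − 2d(sin α + sin β) = 15.035042; p = √p² = 3.877505; φ = atan2(cos α + cos β, d − sin α − sin β) − atan2(2, p) = -0.071699 rad; t = (α − φ) mod 2π = 5.665300 rad, q = (β − φ) mod 2π = 0.403133 rad → L = 6.5·(5.665300 + 3.877505 + 0.403133) = 6.5·9.945937 = 64.648593 m
RLR: c = (6 − d² + 2cos(α−β) + 2d(sin α − sin β))/8 = -1.720120, |c| > 1 → infeasible
LRL: c = (6 − d² + 2cos(α−β) − 2d(sin α − sin β))/8 = 0.058869; p = 2π − arccos c = 4.771292 rad; φ = atan2(cos β − cos α, d + sin α − sin β) = 0.063480 rad; t = (φ − α + p/2) mod 2π = 3.138709 rad, q = (β − α − t + p) mod 2π = 2.653600 rad → L = 6.5·(3.138709 + 4.771292 + 2.653600) = 6.5·10.563601 = 68.663408 m
Shortest: LSL with L = 24.472039 m ≈ 24.4720 m
Convert LSL to answer units (arcs ×180/π): t = 0.753063·180/π = 43.1474°, p = ρ·p = 6.5·2.743911 = 17.8354 m, q = 0.267954·180/π = 15.3526°, L = 24.4720 m.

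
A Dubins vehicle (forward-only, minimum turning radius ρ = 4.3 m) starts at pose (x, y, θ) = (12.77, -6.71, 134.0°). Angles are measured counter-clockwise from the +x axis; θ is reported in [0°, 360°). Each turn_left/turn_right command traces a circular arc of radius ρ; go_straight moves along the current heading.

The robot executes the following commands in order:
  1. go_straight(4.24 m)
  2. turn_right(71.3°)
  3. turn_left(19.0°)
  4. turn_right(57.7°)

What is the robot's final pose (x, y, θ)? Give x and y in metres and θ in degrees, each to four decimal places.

(12.0367, 5.9582, 24.0000°)

set_pose: (x, y, θ) = (12.7700, -6.7100, 134.0000°), ρ = 4.3
go_straight(4.24): x += 4.24·cos θ, y += 4.24·sin θ → (9.8246, -3.6600, 134.0000°)
turn_right(71.3°): centre at ρ to the right, rotate −71.3° → (9.0968, 1.2992, 62.7000°)
turn_left(19.0°): centre at ρ to the left, rotate +19.0° → (9.5307, 2.6507, 81.7000°)
turn_right(57.7°): centre at ρ to the right, rotate −57.7° → (12.0367, 5.9582, 24.0000°)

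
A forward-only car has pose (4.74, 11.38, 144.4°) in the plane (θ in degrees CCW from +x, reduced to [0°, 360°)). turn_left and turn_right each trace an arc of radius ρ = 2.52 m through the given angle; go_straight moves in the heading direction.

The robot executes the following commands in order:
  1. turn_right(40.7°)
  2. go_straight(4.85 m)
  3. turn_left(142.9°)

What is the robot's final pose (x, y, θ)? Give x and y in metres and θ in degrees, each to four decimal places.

(-2.1511, 17.9482, 246.6000°)

set_pose: (x, y, θ) = (4.7400, 11.3800, 144.4000°), ρ = 2.52
turn_right(40.7°): centre at ρ to the right, rotate −40.7° → (3.7586, 12.8322, 103.7000°)
go_straight(4.85): x += 4.85·cos θ, y += 4.85·sin θ → (2.6100, 17.5442, 103.7000°)
turn_left(142.9°): centre at ρ to the left, rotate +142.9° → (-2.1511, 17.9482, 246.6000°)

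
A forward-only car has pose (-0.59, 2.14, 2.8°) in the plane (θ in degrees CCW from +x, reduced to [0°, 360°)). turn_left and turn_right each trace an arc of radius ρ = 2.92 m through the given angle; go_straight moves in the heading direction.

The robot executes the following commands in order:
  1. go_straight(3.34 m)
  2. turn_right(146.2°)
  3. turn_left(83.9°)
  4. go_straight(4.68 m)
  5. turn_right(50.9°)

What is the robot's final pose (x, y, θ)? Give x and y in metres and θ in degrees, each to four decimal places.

(6.4508, -13.3161, 249.6000°)

set_pose: (x, y, θ) = (-0.5900, 2.1400, 2.8000°), ρ = 2.92
go_straight(3.34): x += 3.34·cos θ, y += 3.34·sin θ → (2.7460, 2.3032, 2.8000°)
turn_right(146.2°): centre at ρ to the right, rotate −146.2° → (4.6296, -2.9576, -143.4000° ≡ 216.6000°)
turn_left(83.9°): centre at ρ to the left, rotate +83.9° → (3.8546, -6.7838, 300.5000°)
go_straight(4.68): x += 4.68·cos θ, y += 4.68·sin θ → (6.2299, -10.8162, 300.5000°)
turn_right(50.9°): centre at ρ to the right, rotate −50.9° → (6.4508, -13.3161, 249.6000°)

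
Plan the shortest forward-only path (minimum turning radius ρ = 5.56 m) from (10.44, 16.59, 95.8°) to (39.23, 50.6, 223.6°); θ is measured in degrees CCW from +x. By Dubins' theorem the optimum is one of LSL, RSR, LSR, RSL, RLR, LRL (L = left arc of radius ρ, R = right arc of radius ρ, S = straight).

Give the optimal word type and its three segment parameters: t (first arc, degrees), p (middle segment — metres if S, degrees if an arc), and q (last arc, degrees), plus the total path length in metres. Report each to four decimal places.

RSL: t = 64.5828°, p = 38.4188 m, q = 192.3828°, L = 63.3548 m

Let ψ = atan2(Δy, Δx) = atan2(34.01, 28.79) = 49.7516° be the start→goal bearing.
Normalize: d = |goal − start| / ρ = 44.559446/5.56 = 8.014289, α = (θ_start − ψ) mod 360° = 46.0484° = 0.803697 rad, β = (θ_goal − ψ) mod 360° = 173.8484° = 3.034228 rad.
Common terms: sin α = 0.719927, cos α = 0.694050, sin β = 0.107159, cos β = -0.994242, cos(α−β) = -0.612907, d² = 64.228825. Work in radians in the unit-radius frame; every candidate has L = ρ·(t + p + q).
LSL: p² = 2 + d² − 2cos(α−β) + 2d(sin α − sin β) = 77.276438; p = √p² = 8.790702; φ = atan2(cos β − cos α, d + sin α − sin β) = -0.193255 rad; t = (φ − α) mod 2π = 5.286233 rad, q = (β − φ) mod 2π = 3.227483 rad → L = 5.56·(5.286233 + 8.790702 + 3.227483) = 5.56·17.304418 = 96.212564 m
RSR: p² = 2 + d² − 2cos(α−β) + 2d(sin β − sin α) = 57.632840; p = √p² = 7.591630; φ = atan2(cos α − cos β, d − sin α + sin β) = 0.224264 rad; t = (α − φ) mod 2π = 0.579433 rad, q = (φ − β) mod 2π = 3.473221 rad → L = 5.56·(0.579433 + 7.591630 + 3.473221) = 5.56·11.644284 = 64.742220 m
LSR: p² = d² − 2 + 2cos(α−β) + 2d(sin α + sin β) = 74.260017; p = √p² = 8.617425; φ = atan2(−cos α − cos β, d + sin α + sin β) − atan2(−2, p) = 0.261991 rad; t = (φ − α) mod 2π = 5.741479 rad, q = (φ − β) mod 2π = 3.510948 rad → L = 5.56·(5.741479 + 8.617425 + 3.510948) = 5.56·17.869852 = 99.356379 m
RSL: p² = d² − 2 + 2cos(α−β) − 2d(sin α + sin β) = 47.746004; p = √p² = 6.909848; φ = atan2(cos α + cos β, d − sin α − sin β) − atan2(2, p) = -0.323486 rad; t = (α − φ) mod 2π = 1.127183 rad, q = (β − φ) mod 2π = 3.357714 rad → L = 5.56·(1.127183 + 6.909848 + 3.357714) = 5.56·11.394745 = 63.354780 m
RLR: c = (6 − d² + 2cos(α−β) + 2d(sin α − sin β))/8 = -6.204105, |c| > 1 → infeasible
LRL: c = (6 − d² + 2cos(α−β) − 2d(sin α − sin β))/8 = -8.659555, |c| > 1 → infeasible
Shortest: RSL with L = 63.354780 m ≈ 63.3548 m
Convert RSL to answer units (arcs ×180/π): t = 1.127183·180/π = 64.5828°, p = ρ·p = 5.56·6.909848 = 38.4188 m, q = 3.357714·180/π = 192.3828°, L = 63.3548 m.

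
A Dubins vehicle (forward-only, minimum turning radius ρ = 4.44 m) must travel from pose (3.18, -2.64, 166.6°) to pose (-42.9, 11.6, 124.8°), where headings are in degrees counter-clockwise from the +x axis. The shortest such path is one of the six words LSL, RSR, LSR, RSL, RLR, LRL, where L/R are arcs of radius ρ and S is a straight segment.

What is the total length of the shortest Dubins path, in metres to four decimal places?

Let ψ = atan2(Δy, Δx) = atan2(14.24, -46.08) = 162.8274° be the start→goal bearing.
Normalize: d = |goal − start| / ρ = 48.230115/4.44 = 10.862639, α = (θ_start − ψ) mod 360° = 3.7726° = 0.065844 rad, β = (θ_goal − ψ) mod 360° = 321.9726° = 5.619482 rad.
Common terms: sin α = 0.065797, cos α = 0.997833, sin β = -0.616038, cos β = 0.787716, cos(α−β) = 0.745476, d² = 117.996916. Work in radians in the unit-radius frame; every candidate has L = ρ·(t + p + q).
LSL: p² = 2 + d² − 2cos(α−β) + 2d(sin α − sin β) = 133.319018; p = √p² = 11.546385; φ = atan2(cos β − cos α, d + sin α − sin β) = -0.018199 rad; t = (φ − α) mod 2π = 6.199142 rad, q = (β − φ) mod 2π = 5.637681 rad → L = 4.44·(6.199142 + 11.546385 + 5.637681) = 4.44·23.383208 = 103.821446 m
RSR: p² = 2 + d² − 2cos(α−β) + 2d(sin β − sin α) = 103.692910; p = √p² = 10.182972; φ = atan2(cos α − cos β, d − sin α + sin β) = 0.020636 rad; t = (α − φ) mod 2π = 0.045209 rad, q = (φ − β) mod 2π = 0.684339 rad → L = 4.44·(0.045209 + 10.182972 + 0.684339) = 4.44·10.912519 = 48.451585 m
LSR: p² = d² − 2 + 2cos(α−β) + 2d(sin α + sin β) = 105.533720; p = √p² = 10.272961; φ = atan2(−cos α − cos β, d + sin α + sin β) − atan2(−2, p) = 0.020835 rad; t = (φ − α) mod 2π = 6.238175 rad, q = (φ − β) mod 2π = 0.684538 rad → L = 4.44·(6.238175 + 10.272961 + 0.684538) = 4.44·17.195674 = 76.348792 m
RSL: p² = d² − 2 + 2cos(α−β) − 2d(sin α + sin β) = 129.442016; p = √p² = 11.377259; φ = atan2(cos α + cos β, d − sin α − sin β) − atan2(2, p) = -0.018819 rad; t = (α − φ) mod 2π = 0.084663 rad, q = (β − φ) mod 2π = 5.638301 rad → L = 4.44·(0.084663 + 11.377259 + 5.638301) = 4.44·17.100223 = 75.924991 m
RLR: c = (6 − d² + 2cos(α−β) + 2d(sin α − sin β))/8 = -11.961614, |c| > 1 → infeasible
LRL: c = (6 − d² + 2cos(α−β) − 2d(sin α − sin β))/8 = -15.664877, |c| > 1 → infeasible
Shortest: RSR with L = 48.451585 m ≈ 48.4516 m

48.4516 m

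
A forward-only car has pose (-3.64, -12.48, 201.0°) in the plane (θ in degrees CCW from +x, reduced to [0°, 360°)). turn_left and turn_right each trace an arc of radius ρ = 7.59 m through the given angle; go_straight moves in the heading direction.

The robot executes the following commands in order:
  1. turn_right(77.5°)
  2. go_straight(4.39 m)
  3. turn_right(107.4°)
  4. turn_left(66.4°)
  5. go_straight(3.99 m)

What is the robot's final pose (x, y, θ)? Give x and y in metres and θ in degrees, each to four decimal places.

(-4.9468, 15.8164, 82.5000°)

set_pose: (x, y, θ) = (-3.6400, -12.4800, 201.0000°), ρ = 7.59
turn_right(77.5°): centre at ρ to the right, rotate −77.5° → (-12.6892, -9.5833, 123.5000°)
go_straight(4.39): x += 4.39·cos θ, y += 4.39·sin θ → (-15.1122, -5.9226, 123.5000°)
turn_right(107.4°): centre at ρ to the right, rotate −107.4° → (-10.8878, 5.5589, 16.1000°)
turn_left(66.4°): centre at ρ to the left, rotate +66.4° → (-5.4676, 11.8606, 82.5000°)
go_straight(3.99): x += 3.99·cos θ, y += 3.99·sin θ → (-4.9468, 15.8164, 82.5000°)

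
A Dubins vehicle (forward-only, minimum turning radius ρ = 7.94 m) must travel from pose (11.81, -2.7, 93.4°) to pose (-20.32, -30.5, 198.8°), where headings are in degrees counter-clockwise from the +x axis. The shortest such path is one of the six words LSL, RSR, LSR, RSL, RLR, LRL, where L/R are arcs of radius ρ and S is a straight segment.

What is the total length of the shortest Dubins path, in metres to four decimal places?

Let ψ = atan2(Δy, Δx) = atan2(-27.80, -32.13) = -139.1325° be the start→goal bearing.
Normalize: d = |goal − start| / ρ = 42.487373/7.94 = 5.351055, α = (θ_start − ψ) mod 360° = 232.5325° = 4.058458 rad, β = (θ_goal − ψ) mod 360° = 337.9325° = 5.898035 rad.
Common terms: sin α = -0.793698, cos α = -0.608311, sin β = -0.375699, cos β = 0.926742, cos(α−β) = -0.265556, d² = 28.633785. Work in radians in the unit-radius frame; every candidate has L = ρ·(t + p + q).
LSL: p² = 2 + d² − 2cos(α−β) + 2d(sin α − sin β) = 26.691419; p = √p² = 5.166374; φ = atan2(cos β − cos α, d + sin α − sin β) = 0.301679 rad; t = (φ − α) mod 2π = 2.526407 rad, q = (β − φ) mod 2π = 5.596356 rad → L = 7.94·(2.526407 + 5.166374 + 5.596356) = 7.94·13.289136 = 105.515741 m
RSR: p² = 2 + d² − 2cos(α−β) + 2d(sin β − sin α) = 35.638376; p = √p² = 5.969789; φ = atan2(cos α − cos β, d − sin α + sin β) = -0.260058 rad; t = (α − φ) mod 2π = 4.318516 rad, q = (φ − β) mod 2π = 0.125092 rad → L = 7.94·(4.318516 + 5.969789 + 0.125092) = 7.94·10.413397 = 82.682371 m
LSR: p² = d² − 2 + 2cos(α−β) + 2d(sin α + sin β) = 13.587656; p = √p² = 3.686144; φ = atan2(−cos α − cos β, d + sin α + sin β) − atan2(−2, p) = 0.421120 rad; t = (φ − α) mod 2π = 2.645848 rad, q = (φ − β) mod 2π = 0.806271 rad → L = 7.94·(2.645848 + 3.686144 + 0.806271) = 7.94·7.138262 = 56.677803 m
RSL: p² = d² − 2 + 2cos(α−β) − 2d(sin α + sin β) = 38.617689; p = √p² = 6.214313; φ = atan2(cos α + cos β, d − sin α − sin β) − atan2(2, p) = -0.262572 rad; t = (α − φ) mod 2π = 4.321030 rad, q = (β − φ) mod 2π = 6.160607 rad → L = 7.94·(4.321030 + 6.214313 + 6.160607) = 7.94·16.695950 = 132.565842 m
RLR: c = (6 − d² + 2cos(α−β) + 2d(sin α − sin β))/8 = -3.454797, |c| > 1 → infeasible
LRL: c = (6 − d² + 2cos(α−β) − 2d(sin α − sin β))/8 = -2.336427, |c| > 1 → infeasible
Shortest: LSR with L = 56.677803 m ≈ 56.6778 m

56.6778 m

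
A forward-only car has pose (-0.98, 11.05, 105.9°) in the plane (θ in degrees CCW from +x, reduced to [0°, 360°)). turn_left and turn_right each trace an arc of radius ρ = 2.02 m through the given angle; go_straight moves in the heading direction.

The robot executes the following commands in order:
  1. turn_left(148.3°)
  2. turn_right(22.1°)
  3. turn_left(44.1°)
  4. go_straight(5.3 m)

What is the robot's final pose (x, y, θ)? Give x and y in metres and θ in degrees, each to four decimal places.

set_pose: (x, y, θ) = (-0.9800, 11.0500, 105.9000°), ρ = 2.02
turn_left(148.3°): centre at ρ to the left, rotate +148.3° → (-4.8664, 11.0466, 254.2000°)
turn_right(22.1°): centre at ρ to the right, rotate −22.1° → (-5.2161, 10.3558, 232.1000°)
turn_left(44.1°): centre at ρ to the left, rotate +44.1° → (-5.6304, 8.8967, 276.2000°)
go_straight(5.3): x += 5.3·cos θ, y += 5.3·sin θ → (-5.0580, 3.6277, 276.2000°)

(-5.0580, 3.6277, 276.2000°)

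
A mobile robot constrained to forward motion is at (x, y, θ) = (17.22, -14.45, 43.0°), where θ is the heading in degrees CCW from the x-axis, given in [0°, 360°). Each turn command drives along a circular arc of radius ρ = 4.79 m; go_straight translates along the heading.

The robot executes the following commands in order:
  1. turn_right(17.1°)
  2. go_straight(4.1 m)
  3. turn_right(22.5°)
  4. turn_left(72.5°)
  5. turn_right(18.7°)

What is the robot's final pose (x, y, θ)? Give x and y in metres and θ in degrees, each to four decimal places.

set_pose: (x, y, θ) = (17.2200, -14.4500, 43.0000°), ρ = 4.79
turn_right(17.1°): centre at ρ to the right, rotate −17.1° → (18.3945, -13.6443, 25.9000°)
go_straight(4.1): x += 4.1·cos θ, y += 4.1·sin θ → (22.0827, -11.8534, 25.9000°)
turn_right(22.5°): centre at ρ to the right, rotate −22.5° → (23.8909, -11.3807, 3.4000°)
turn_left(72.5°): centre at ρ to the left, rotate +72.5° → (28.2525, -7.7661, 75.9000°)
turn_right(18.7°): centre at ρ to the right, rotate −18.7° → (28.8719, -6.3382, 57.2000°)

(28.8719, -6.3382, 57.2000°)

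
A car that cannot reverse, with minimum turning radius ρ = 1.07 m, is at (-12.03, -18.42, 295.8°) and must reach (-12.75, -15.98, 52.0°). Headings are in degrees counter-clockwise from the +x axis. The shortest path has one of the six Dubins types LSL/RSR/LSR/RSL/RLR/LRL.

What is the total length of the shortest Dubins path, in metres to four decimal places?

7.0488 m

Let ψ = atan2(Δy, Δx) = atan2(2.44, -0.72) = 106.4404° be the start→goal bearing.
Normalize: d = |goal − start| / ρ = 2.544013/1.07 = 2.377582, α = (θ_start − ψ) mod 360° = 189.3596° = 3.304949 rad, β = (θ_goal − ψ) mod 360° = 305.5596° = 5.333021 rad.
Common terms: sin α = -0.162631, cos α = -0.986687, sin β = -0.813511, cos β = 0.581550, cos(α−β) = -0.441506, d² = 5.652895. Work in radians in the unit-radius frame; every candidate has L = ρ·(t + p + q).
LSL: p² = 2 + d² − 2cos(α−β) + 2d(sin α − sin β) = 11.630949; p = √p² = 3.410418; φ = atan2(cos β − cos α, d + sin α − sin β) = 0.477812 rad; t = (φ − α) mod 2π = 3.456048 rad, q = (β − φ) mod 2π = 4.855210 rad → L = 1.07·(3.456048 + 3.410418 + 4.855210) = 1.07·11.721676 = 12.542193 m
RSR: p² = 2 + d² − 2cos(α−β) + 2d(sin β − sin α) = 5.440865; p = √p² = 2.332566; φ = atan2(cos α − cos β, d − sin α + sin β) = -0.737342 rad; t = (α − φ) mod 2π = 4.042291 rad, q = (φ − β) mod 2π = 0.212822 rad → L = 1.07·(4.042291 + 2.332566 + 0.212822) = 1.07·6.587679 = 7.048816 m
LSR: p² = d² − 2 + 2cos(α−β) + 2d(sin α + sin β) = -1.871829 < 0 → infeasible
RSL: p² = d² − 2 + 2cos(α−β) − 2d(sin α + sin β) = 7.411596; p = √p² = 2.722425; φ = atan2(cos α + cos β, d − sin α − sin β) − atan2(2, p) = -0.753817 rad; t = (α − φ) mod 2π = 4.058766 rad, q = (β − φ) mod 2π = 6.086839 rad → L = 1.07·(4.058766 + 2.722425 + 6.086839) = 1.07·12.868029 = 13.768791 m
RLR: c = (6 − d² + 2cos(α−β) + 2d(sin α − sin β))/8 = 0.319892; p = 2π − arccos c = 5.038004 rad; φ = atan2(cos α − cos β, d − sin α + sin β) = -0.737342 rad; t = (α − φ + p/2) mod 2π = 0.278107 rad, q = (α − β − t + p) mod 2π = 2.731824 rad → L = 1.07·(0.278107 + 5.038004 + 2.731824) = 1.07·8.047936 = 8.611292 m
LRL: c = (6 − d² + 2cos(α−β) − 2d(sin α − sin β))/8 = -0.453869; p = 2π − arccos c = 4.241287 rad; φ = atan2(cos β − cos α, d + sin α − sin β) = 0.477812 rad; t = (φ − α + p/2) mod 2π = 5.576692 rad, q = (β − α − t + p) mod 2π = 0.692668 rad → L = 1.07·(5.576692 + 4.241287 + 0.692668) = 1.07·10.510646 = 11.246392 m
Shortest: RSR with L = 7.048816 m ≈ 7.0488 m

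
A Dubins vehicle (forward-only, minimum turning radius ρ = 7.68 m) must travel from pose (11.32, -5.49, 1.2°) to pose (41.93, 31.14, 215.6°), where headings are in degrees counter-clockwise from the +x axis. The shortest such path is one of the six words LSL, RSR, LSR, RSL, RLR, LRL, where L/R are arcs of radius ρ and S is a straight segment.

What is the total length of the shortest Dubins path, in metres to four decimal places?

70.6619 m

Let ψ = atan2(Δy, Δx) = atan2(36.63, 30.61) = 50.1161° be the start→goal bearing.
Normalize: d = |goal − start| / ρ = 47.736035/7.68 = 6.215630, α = (θ_start − ψ) mod 360° = 311.0839° = 5.429439 rad, β = (θ_goal − ψ) mod 360° = 165.4839° = 2.888240 rad.
Common terms: sin α = -0.753748, cos α = 0.657164, sin β = 0.250651, cos β = -0.968077, cos(α−β) = -0.825113, d² = 38.634050. Work in radians in the unit-radius frame; every candidate has L = ρ·(t + p + q).
LSL: p² = 2 + d² − 2cos(α−β) + 2d(sin α − sin β) = 29.798336; p = √p² = 5.458785; φ = atan2(cos β − cos α, d + sin α − sin β) = -0.302313 rad; t = (φ − α) mod 2π = 0.551433 rad, q = (β − φ) mod 2π = 3.190553 rad → L = 7.68·(0.551433 + 5.458785 + 3.190553) = 7.68·9.200771 = 70.661922 m
RSR: p² = 2 + d² − 2cos(α−β) + 2d(sin β − sin α) = 54.770219; p = √p² = 7.400690; φ = atan2(cos α − cos β, d − sin α + sin β) = 0.221411 rad; t = (α − φ) mod 2π = 5.208028 rad, q = (φ − β) mod 2π = 3.616357 rad → L = 7.68·(5.208028 + 7.400690 + 3.616357) = 7.68·16.225075 = 124.608577 m
LSR: p² = d² − 2 + 2cos(α−β) + 2d(sin α + sin β) = 28.729703; p = √p² = 5.360010; φ = atan2(−cos α − cos β, d + sin α + sin β) − atan2(−2, p) = 0.411506 rad; t = (φ − α) mod 2π = 1.265252 rad, q = (φ − β) mod 2π = 3.806452 rad → L = 7.68·(1.265252 + 5.360010 + 3.806452) = 7.68·10.431714 = 80.115563 m
RSL: p² = d² − 2 + 2cos(α−β) − 2d(sin α + sin β) = 41.237944; p = √p² = 6.421678; φ = atan2(cos α + cos β, d − sin α − sin β) − atan2(2, p) = -0.348166 rad; t = (α − φ) mod 2π = 5.777605 rad, q = (β − φ) mod 2π = 3.236406 rad → L = 7.68·(5.777605 + 6.421678 + 3.236406) = 7.68·15.435689 = 118.546090 m
RLR: c = (6 − d² + 2cos(α−β) + 2d(sin α − sin β))/8 = -5.846277, |c| > 1 → infeasible
LRL: c = (6 − d² + 2cos(α−β) − 2d(sin α − sin β))/8 = -2.724792, |c| > 1 → infeasible
Shortest: LSL with L = 70.661922 m ≈ 70.6619 m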